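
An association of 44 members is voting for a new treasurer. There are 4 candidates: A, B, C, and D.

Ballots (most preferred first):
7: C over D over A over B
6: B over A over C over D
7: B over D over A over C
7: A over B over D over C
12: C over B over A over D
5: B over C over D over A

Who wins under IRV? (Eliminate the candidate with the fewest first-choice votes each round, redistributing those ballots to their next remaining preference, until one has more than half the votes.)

B

Round 1: A 7, B 18, C 19, D 0. D eliminated.
Round 2: A 7, B 18, C 19. A eliminated.
Round 3: B 25, C 19. B has a majority (≥23).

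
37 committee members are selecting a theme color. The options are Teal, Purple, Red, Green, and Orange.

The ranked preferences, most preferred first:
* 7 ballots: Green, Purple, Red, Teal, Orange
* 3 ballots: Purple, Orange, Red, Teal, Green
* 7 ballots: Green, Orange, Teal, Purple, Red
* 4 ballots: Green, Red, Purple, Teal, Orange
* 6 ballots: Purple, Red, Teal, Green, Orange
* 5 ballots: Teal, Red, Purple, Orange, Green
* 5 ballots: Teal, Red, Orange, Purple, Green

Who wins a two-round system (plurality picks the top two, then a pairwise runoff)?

Round 1 first-place votes: Teal 10, Purple 9, Red 0, Green 18, Orange 0. Green and Teal advance.
Runoff: Green is ranked above Teal on 18 ballots, Teal above Green on 19.

Teal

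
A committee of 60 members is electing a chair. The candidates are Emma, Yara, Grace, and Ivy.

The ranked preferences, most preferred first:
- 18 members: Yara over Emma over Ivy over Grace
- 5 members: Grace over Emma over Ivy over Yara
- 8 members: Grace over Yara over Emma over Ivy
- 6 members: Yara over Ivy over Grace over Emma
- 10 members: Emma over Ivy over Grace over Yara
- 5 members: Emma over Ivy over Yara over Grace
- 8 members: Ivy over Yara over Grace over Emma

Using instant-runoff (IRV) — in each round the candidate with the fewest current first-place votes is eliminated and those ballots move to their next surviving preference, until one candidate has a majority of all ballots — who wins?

Round 1: Emma 15, Yara 24, Grace 13, Ivy 8. Ivy eliminated.
Round 2: Emma 15, Yara 32, Grace 13. Yara has a majority (≥31).

Yara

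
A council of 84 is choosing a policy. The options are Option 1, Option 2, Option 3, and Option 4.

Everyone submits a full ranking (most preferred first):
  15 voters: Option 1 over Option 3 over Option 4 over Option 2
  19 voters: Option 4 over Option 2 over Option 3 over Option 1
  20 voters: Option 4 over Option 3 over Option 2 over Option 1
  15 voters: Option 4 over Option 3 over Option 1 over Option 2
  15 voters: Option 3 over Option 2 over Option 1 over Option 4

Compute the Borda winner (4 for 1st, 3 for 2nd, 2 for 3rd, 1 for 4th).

Option 4

Option 1: 15×4 + 19×1 + 20×1 + 15×2 + 15×2 = 159
Option 2: 15×1 + 19×3 + 20×2 + 15×1 + 15×3 = 172
Option 3: 15×3 + 19×2 + 20×3 + 15×3 + 15×4 = 248
Option 4: 15×2 + 19×4 + 20×4 + 15×4 + 15×1 = 261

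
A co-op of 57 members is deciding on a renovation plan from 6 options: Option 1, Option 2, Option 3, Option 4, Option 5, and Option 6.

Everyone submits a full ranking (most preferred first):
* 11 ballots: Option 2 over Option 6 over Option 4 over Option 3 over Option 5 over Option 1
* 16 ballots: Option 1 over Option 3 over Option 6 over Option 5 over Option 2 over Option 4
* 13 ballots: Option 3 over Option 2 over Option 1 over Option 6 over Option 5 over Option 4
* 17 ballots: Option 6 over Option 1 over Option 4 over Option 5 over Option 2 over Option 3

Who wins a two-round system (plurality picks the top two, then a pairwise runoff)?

Round 1 first-place votes: Option 1 16, Option 2 11, Option 3 13, Option 4 0, Option 5 0, Option 6 17. Option 6 and Option 1 advance.
Runoff: Option 6 is ranked above Option 1 on 28 ballots, Option 1 above Option 6 on 29.

Option 1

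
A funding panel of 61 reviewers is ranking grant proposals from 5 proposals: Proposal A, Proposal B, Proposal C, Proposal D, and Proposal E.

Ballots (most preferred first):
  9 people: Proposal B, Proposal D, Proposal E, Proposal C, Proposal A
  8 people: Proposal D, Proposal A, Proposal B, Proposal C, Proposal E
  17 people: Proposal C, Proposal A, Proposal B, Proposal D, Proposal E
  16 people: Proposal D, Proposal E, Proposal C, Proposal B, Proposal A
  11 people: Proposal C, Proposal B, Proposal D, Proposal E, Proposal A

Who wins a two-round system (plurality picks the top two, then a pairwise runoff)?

Round 1 first-place votes: Proposal A 0, Proposal B 9, Proposal C 28, Proposal D 24, Proposal E 0. Proposal C and Proposal D advance.
Runoff: Proposal C is ranked above Proposal D on 28 ballots, Proposal D above Proposal C on 33.

Proposal D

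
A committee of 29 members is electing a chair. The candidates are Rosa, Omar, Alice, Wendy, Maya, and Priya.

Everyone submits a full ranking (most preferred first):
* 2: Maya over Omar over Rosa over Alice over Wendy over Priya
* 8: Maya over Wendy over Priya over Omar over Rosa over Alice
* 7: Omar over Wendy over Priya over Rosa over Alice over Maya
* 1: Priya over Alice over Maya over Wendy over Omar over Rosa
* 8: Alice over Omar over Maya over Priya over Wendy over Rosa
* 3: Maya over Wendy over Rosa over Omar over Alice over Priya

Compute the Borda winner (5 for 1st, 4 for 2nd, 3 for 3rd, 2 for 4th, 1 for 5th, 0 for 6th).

Rosa: 2×3 + 8×1 + 7×2 + 1×0 + 8×0 + 3×3 = 37
Omar: 2×4 + 8×2 + 7×5 + 1×1 + 8×4 + 3×2 = 98
Alice: 2×2 + 8×0 + 7×1 + 1×4 + 8×5 + 3×1 = 58
Wendy: 2×1 + 8×4 + 7×4 + 1×2 + 8×1 + 3×4 = 84
Maya: 2×5 + 8×5 + 7×0 + 1×3 + 8×3 + 3×5 = 92
Priya: 2×0 + 8×3 + 7×3 + 1×5 + 8×2 + 3×0 = 66

Omar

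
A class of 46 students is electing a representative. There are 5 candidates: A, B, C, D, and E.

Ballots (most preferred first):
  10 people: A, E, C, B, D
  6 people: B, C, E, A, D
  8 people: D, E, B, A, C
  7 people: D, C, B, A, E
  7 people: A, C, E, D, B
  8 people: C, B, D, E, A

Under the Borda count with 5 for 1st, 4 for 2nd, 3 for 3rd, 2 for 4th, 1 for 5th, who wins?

A: 10×5 + 6×2 + 8×2 + 7×2 + 7×5 + 8×1 = 135
B: 10×2 + 6×5 + 8×3 + 7×3 + 7×1 + 8×4 = 134
C: 10×3 + 6×4 + 8×1 + 7×4 + 7×4 + 8×5 = 158
D: 10×1 + 6×1 + 8×5 + 7×5 + 7×2 + 8×3 = 129
E: 10×4 + 6×3 + 8×4 + 7×1 + 7×3 + 8×2 = 134

C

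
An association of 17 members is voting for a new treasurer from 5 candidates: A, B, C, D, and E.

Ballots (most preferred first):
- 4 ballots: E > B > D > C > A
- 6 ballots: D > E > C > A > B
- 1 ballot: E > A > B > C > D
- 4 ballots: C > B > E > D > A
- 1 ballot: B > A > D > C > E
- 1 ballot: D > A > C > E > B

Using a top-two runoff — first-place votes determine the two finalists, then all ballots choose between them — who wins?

E

Round 1 first-place votes: A 0, B 1, C 4, D 7, E 5. D and E advance.
Runoff: D is ranked above E on 8 ballots, E above D on 9.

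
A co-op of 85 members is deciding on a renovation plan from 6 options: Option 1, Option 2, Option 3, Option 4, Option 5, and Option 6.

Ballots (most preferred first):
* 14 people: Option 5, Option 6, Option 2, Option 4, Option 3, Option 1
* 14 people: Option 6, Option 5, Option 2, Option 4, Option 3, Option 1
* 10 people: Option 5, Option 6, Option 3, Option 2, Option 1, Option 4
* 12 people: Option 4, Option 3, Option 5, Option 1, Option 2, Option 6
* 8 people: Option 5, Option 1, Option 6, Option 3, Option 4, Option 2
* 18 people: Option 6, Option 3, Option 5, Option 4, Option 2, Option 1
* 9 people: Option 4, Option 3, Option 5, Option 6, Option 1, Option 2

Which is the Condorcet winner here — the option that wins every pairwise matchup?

Option 5 vs Option 1: 85–0
Option 5 vs Option 2: 85–0
Option 5 vs Option 3: 46–39
Option 5 vs Option 4: 64–21
Option 5 vs Option 6: 53–32
Option 5 beats every other option.

Option 5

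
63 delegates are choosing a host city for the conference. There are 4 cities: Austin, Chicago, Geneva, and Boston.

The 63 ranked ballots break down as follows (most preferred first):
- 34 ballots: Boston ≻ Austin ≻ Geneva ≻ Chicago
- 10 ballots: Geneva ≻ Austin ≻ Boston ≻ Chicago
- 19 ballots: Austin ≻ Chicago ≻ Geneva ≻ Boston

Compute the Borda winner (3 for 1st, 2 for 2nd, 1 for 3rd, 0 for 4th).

Austin

Austin: 34×2 + 10×2 + 19×3 = 145
Chicago: 34×0 + 10×0 + 19×2 = 38
Geneva: 34×1 + 10×3 + 19×1 = 83
Boston: 34×3 + 10×1 + 19×0 = 112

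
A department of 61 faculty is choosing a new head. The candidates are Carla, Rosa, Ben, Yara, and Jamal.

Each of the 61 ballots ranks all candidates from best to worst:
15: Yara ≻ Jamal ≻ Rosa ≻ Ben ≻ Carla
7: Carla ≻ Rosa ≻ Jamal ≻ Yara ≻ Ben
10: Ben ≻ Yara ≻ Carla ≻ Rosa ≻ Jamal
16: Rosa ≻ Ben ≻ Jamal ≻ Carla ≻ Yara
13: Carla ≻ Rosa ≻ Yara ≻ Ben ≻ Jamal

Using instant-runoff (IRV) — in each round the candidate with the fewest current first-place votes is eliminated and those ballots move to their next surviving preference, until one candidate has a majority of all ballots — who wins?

Carla

Round 1: Carla 20, Rosa 16, Ben 10, Yara 15, Jamal 0. Jamal eliminated.
Round 2: Carla 20, Rosa 16, Ben 10, Yara 15. Ben eliminated.
Round 3: Carla 20, Rosa 16, Yara 25. Rosa eliminated.
Round 4: Carla 36, Yara 25. Carla has a majority (≥31).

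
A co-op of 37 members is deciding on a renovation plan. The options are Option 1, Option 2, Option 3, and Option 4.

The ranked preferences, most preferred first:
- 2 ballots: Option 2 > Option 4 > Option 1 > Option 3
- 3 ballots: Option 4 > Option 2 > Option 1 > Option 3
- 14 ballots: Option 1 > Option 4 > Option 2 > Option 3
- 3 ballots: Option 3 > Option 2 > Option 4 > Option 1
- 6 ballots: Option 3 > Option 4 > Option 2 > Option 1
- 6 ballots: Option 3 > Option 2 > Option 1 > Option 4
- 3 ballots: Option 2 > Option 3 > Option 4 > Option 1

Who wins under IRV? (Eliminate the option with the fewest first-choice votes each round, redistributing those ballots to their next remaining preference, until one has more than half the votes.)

Round 1: Option 1 14, Option 2 5, Option 3 15, Option 4 3. Option 4 eliminated.
Round 2: Option 1 14, Option 2 8, Option 3 15. Option 2 eliminated.
Round 3: Option 1 19, Option 3 18. Option 1 has a majority (≥19).

Option 1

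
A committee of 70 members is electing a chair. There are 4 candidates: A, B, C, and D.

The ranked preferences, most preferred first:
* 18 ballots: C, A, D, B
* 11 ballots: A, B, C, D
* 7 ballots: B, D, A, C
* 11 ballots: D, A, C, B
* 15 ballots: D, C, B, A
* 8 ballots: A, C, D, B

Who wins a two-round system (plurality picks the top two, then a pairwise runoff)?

A

Round 1 first-place votes: A 19, B 7, C 18, D 26. D and A advance.
Runoff: D is ranked above A on 33 ballots, A above D on 37.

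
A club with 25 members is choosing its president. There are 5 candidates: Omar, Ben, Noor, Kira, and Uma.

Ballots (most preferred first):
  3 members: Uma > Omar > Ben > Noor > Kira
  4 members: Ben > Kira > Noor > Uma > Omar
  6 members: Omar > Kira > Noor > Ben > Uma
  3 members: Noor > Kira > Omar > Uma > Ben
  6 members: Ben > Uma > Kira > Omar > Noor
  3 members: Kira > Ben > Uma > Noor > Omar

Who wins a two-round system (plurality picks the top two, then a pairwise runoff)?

Round 1 first-place votes: Omar 6, Ben 10, Noor 3, Kira 3, Uma 3. Ben and Omar advance.
Runoff: Ben is ranked above Omar on 13 ballots, Omar above Ben on 12.

Ben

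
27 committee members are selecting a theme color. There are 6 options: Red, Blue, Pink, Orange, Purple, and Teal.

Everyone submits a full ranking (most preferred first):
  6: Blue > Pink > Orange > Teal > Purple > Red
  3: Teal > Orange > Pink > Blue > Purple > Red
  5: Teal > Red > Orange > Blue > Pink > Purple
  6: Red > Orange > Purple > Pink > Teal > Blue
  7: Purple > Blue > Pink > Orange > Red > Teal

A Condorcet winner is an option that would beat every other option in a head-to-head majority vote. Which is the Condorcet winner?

Orange vs Red: 16–11
Orange vs Blue: 14–13
Orange vs Pink: 14–13
Orange vs Purple: 20–7
Orange vs Teal: 19–8
Orange beats every other option.

Orange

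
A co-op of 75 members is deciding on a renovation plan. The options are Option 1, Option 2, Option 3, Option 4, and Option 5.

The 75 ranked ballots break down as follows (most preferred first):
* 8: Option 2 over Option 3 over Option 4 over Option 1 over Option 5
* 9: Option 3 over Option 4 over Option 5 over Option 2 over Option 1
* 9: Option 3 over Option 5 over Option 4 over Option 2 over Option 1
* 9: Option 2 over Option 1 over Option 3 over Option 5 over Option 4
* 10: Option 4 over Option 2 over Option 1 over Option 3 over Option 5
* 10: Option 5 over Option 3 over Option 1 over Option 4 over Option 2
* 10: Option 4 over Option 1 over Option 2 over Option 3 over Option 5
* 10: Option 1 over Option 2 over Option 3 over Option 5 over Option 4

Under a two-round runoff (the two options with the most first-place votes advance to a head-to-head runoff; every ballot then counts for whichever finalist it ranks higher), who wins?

Option 3

Round 1 first-place votes: Option 1 10, Option 2 17, Option 3 18, Option 4 20, Option 5 10. Option 4 and Option 3 advance.
Runoff: Option 4 is ranked above Option 3 on 20 ballots, Option 3 above Option 4 on 55.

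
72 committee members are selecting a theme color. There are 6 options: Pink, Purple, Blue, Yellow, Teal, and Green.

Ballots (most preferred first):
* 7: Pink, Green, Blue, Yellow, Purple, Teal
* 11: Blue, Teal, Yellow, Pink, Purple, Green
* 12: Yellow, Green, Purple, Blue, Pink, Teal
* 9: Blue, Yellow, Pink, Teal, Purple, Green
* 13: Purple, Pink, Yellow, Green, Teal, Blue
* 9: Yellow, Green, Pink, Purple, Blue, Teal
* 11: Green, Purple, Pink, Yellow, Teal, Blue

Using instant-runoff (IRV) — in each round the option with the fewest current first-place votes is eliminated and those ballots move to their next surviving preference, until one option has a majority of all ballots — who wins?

Round 1: Pink 7, Purple 13, Blue 20, Yellow 21, Teal 0, Green 11. Teal eliminated.
Round 2: Pink 7, Purple 13, Blue 20, Yellow 21, Green 11. Pink eliminated.
Round 3: Purple 13, Blue 20, Yellow 21, Green 18. Purple eliminated.
Round 4: Blue 20, Yellow 34, Green 18. Green eliminated.
Round 5: Blue 27, Yellow 45. Yellow has a majority (≥37).

Yellow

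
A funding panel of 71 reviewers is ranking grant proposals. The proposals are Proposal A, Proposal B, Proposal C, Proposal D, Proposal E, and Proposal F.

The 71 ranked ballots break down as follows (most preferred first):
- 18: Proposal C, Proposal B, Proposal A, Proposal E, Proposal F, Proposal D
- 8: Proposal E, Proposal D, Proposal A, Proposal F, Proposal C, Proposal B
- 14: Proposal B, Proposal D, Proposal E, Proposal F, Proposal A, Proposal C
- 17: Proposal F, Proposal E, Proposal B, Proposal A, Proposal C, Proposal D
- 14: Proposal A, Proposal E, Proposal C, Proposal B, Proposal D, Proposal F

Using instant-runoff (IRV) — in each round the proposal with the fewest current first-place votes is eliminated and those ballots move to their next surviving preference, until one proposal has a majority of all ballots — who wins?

Proposal A

Round 1: Proposal A 14, Proposal B 14, Proposal C 18, Proposal D 0, Proposal E 8, Proposal F 17. Proposal D eliminated.
Round 2: Proposal A 14, Proposal B 14, Proposal C 18, Proposal E 8, Proposal F 17. Proposal E eliminated.
Round 3: Proposal A 22, Proposal B 14, Proposal C 18, Proposal F 17. Proposal B eliminated.
Round 4: Proposal A 22, Proposal C 18, Proposal F 31. Proposal C eliminated.
Round 5: Proposal A 40, Proposal F 31. Proposal A has a majority (≥36).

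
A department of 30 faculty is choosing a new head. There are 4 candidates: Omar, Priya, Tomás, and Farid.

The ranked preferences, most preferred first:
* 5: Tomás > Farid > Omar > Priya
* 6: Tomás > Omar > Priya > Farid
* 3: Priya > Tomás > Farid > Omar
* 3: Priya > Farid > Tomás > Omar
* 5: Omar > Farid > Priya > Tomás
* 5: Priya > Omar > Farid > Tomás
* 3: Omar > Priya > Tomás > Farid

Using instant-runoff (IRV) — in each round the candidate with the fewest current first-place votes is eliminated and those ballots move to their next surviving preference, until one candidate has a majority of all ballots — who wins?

Priya

Round 1: Omar 8, Priya 11, Tomás 11, Farid 0. Farid eliminated.
Round 2: Omar 8, Priya 11, Tomás 11. Omar eliminated.
Round 3: Priya 19, Tomás 11. Priya has a majority (≥16).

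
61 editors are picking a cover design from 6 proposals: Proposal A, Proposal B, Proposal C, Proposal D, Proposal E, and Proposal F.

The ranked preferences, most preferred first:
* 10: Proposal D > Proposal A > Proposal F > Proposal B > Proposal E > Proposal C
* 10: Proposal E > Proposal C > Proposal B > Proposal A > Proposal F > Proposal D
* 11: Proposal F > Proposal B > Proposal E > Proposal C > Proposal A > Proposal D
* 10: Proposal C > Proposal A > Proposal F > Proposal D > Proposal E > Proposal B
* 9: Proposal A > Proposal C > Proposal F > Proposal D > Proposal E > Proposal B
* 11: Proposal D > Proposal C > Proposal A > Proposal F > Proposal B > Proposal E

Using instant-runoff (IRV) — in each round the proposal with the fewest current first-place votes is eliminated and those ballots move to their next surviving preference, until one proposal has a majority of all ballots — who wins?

Round 1: Proposal A 9, Proposal B 0, Proposal C 10, Proposal D 21, Proposal E 10, Proposal F 11. Proposal B eliminated.
Round 2: Proposal A 9, Proposal C 10, Proposal D 21, Proposal E 10, Proposal F 11. Proposal A eliminated.
Round 3: Proposal C 19, Proposal D 21, Proposal E 10, Proposal F 11. Proposal E eliminated.
Round 4: Proposal C 29, Proposal D 21, Proposal F 11. Proposal F eliminated.
Round 5: Proposal C 40, Proposal D 21. Proposal C has a majority (≥31).

Proposal C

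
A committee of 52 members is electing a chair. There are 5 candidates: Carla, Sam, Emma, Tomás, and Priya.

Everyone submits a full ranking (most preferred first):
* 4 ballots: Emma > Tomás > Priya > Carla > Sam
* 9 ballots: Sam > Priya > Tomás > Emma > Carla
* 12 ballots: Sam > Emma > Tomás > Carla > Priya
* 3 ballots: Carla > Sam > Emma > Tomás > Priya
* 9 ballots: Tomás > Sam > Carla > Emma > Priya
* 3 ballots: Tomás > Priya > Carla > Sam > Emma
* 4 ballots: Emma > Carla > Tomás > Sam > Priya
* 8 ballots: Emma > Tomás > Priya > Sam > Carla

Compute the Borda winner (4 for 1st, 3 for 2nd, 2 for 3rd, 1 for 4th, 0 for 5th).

Carla: 4×1 + 9×0 + 12×1 + 3×4 + 9×2 + 3×2 + 4×3 + 8×0 = 64
Sam: 4×0 + 9×4 + 12×4 + 3×3 + 9×3 + 3×1 + 4×1 + 8×1 = 135
Emma: 4×4 + 9×1 + 12×3 + 3×2 + 9×1 + 3×0 + 4×4 + 8×4 = 124
Tomás: 4×3 + 9×2 + 12×2 + 3×1 + 9×4 + 3×4 + 4×2 + 8×3 = 137
Priya: 4×2 + 9×3 + 12×0 + 3×0 + 9×0 + 3×3 + 4×0 + 8×2 = 60

Tomás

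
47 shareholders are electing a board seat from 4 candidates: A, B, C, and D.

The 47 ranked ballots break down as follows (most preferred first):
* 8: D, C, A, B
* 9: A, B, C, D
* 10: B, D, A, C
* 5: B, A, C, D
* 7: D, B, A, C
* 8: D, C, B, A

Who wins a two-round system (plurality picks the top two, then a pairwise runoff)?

B

Round 1 first-place votes: A 9, B 15, C 0, D 23. D and B advance.
Runoff: D is ranked above B on 23 ballots, B above D on 24.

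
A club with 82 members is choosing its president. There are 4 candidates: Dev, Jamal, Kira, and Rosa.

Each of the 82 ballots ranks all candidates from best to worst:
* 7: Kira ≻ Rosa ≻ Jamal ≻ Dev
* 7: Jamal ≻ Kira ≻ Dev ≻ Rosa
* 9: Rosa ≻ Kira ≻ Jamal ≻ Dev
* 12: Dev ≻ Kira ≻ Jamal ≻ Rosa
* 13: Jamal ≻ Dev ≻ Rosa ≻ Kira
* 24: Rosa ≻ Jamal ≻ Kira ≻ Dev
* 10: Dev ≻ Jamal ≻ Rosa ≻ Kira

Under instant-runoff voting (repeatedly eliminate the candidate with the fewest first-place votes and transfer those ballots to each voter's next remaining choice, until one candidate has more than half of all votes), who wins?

Dev

Round 1: Dev 22, Jamal 20, Kira 7, Rosa 33. Kira eliminated.
Round 2: Dev 22, Jamal 20, Rosa 40. Jamal eliminated.
Round 3: Dev 42, Rosa 40. Dev has a majority (≥42).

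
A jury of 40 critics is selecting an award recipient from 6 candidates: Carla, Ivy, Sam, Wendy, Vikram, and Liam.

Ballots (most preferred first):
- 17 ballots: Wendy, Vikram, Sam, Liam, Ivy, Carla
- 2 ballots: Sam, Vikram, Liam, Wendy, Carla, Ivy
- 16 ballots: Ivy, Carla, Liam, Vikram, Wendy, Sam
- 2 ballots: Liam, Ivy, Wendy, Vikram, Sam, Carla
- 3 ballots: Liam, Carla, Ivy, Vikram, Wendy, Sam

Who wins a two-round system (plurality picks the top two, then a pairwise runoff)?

Ivy

Round 1 first-place votes: Carla 0, Ivy 16, Sam 2, Wendy 17, Vikram 0, Liam 5. Wendy and Ivy advance.
Runoff: Wendy is ranked above Ivy on 19 ballots, Ivy above Wendy on 21.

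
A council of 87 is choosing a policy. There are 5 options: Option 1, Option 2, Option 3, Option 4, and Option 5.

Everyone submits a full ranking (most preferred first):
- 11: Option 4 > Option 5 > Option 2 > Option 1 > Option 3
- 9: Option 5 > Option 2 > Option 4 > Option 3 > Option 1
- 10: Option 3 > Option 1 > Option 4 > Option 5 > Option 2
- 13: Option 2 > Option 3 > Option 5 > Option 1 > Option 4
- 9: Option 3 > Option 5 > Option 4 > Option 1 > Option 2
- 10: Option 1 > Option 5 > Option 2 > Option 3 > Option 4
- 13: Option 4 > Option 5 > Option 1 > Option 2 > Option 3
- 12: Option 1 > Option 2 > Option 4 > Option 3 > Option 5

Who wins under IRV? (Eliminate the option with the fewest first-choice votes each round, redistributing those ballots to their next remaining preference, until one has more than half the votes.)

Option 1

Round 1: Option 1 22, Option 2 13, Option 3 19, Option 4 24, Option 5 9. Option 5 eliminated.
Round 2: Option 1 22, Option 2 22, Option 3 19, Option 4 24. Option 3 eliminated.
Round 3: Option 1 32, Option 2 22, Option 4 33. Option 2 eliminated.
Round 4: Option 1 45, Option 4 42. Option 1 has a majority (≥44).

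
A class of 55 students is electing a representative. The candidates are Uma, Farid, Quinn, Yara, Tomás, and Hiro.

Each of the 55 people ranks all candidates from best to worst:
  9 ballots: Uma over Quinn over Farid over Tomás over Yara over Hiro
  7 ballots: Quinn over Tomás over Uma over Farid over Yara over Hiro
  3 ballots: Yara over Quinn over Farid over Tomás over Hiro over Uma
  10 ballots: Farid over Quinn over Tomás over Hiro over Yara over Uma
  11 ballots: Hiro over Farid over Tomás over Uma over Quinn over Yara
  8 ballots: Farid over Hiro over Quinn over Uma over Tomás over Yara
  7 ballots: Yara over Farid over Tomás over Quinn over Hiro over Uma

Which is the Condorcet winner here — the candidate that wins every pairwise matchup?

Farid vs Uma: 39–16
Farid vs Quinn: 36–19
Farid vs Yara: 45–10
Farid vs Tomás: 48–7
Farid vs Hiro: 44–11
Farid beats every other candidate.

Farid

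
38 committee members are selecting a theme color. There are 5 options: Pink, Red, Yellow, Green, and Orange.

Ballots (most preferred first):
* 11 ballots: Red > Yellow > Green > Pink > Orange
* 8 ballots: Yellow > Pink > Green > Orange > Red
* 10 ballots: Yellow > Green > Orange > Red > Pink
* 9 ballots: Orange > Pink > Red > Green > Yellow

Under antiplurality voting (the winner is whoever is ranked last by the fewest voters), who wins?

Green

Last-place votes: Pink 10, Red 8, Yellow 9, Green 0, Orange 11.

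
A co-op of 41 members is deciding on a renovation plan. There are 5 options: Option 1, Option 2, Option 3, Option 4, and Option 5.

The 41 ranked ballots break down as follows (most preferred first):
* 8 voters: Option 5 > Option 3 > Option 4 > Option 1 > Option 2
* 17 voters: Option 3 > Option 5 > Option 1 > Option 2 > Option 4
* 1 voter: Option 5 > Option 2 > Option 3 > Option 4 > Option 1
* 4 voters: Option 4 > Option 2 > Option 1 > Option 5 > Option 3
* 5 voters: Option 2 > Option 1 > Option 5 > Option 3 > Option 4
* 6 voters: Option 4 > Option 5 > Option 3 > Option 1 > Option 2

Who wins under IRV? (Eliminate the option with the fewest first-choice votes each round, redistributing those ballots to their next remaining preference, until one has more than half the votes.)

Round 1: Option 1 0, Option 2 5, Option 3 17, Option 4 10, Option 5 9. Option 1 eliminated.
Round 2: Option 2 5, Option 3 17, Option 4 10, Option 5 9. Option 2 eliminated.
Round 3: Option 3 17, Option 4 10, Option 5 14. Option 4 eliminated.
Round 4: Option 3 17, Option 5 24. Option 5 has a majority (≥21).

Option 5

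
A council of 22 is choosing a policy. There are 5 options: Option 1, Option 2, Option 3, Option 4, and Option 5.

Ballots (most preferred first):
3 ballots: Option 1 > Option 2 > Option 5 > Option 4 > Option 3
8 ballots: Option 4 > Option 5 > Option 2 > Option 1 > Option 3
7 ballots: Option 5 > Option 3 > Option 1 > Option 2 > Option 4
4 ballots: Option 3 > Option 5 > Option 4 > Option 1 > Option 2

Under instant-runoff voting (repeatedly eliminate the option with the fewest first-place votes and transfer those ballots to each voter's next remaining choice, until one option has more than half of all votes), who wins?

Option 5

Round 1: Option 1 3, Option 2 0, Option 3 4, Option 4 8, Option 5 7. Option 2 eliminated.
Round 2: Option 1 3, Option 3 4, Option 4 8, Option 5 7. Option 1 eliminated.
Round 3: Option 3 4, Option 4 8, Option 5 10. Option 3 eliminated.
Round 4: Option 4 8, Option 5 14. Option 5 has a majority (≥12).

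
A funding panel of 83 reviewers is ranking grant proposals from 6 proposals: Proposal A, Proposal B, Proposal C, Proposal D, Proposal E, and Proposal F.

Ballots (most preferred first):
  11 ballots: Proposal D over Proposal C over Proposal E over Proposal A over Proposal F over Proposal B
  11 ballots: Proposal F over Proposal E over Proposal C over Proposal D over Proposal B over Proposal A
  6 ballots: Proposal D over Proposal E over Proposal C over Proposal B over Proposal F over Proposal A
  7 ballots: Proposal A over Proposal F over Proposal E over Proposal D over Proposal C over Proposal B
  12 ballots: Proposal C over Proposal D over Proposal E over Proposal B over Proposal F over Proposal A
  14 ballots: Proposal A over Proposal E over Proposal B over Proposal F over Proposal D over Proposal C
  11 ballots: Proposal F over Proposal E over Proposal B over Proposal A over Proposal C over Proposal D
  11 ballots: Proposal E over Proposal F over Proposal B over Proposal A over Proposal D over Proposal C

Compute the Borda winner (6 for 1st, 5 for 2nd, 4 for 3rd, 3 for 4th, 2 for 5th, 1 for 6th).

Proposal E

Proposal A: 11×3 + 11×1 + 6×1 + 7×6 + 12×1 + 14×6 + 11×3 + 11×3 = 254
Proposal B: 11×1 + 11×2 + 6×3 + 7×1 + 12×3 + 14×4 + 11×4 + 11×4 = 238
Proposal C: 11×5 + 11×4 + 6×4 + 7×2 + 12×6 + 14×1 + 11×2 + 11×1 = 256
Proposal D: 11×6 + 11×3 + 6×6 + 7×3 + 12×5 + 14×2 + 11×1 + 11×2 = 277
Proposal E: 11×4 + 11×5 + 6×5 + 7×4 + 12×4 + 14×5 + 11×5 + 11×6 = 396
Proposal F: 11×2 + 11×6 + 6×2 + 7×5 + 12×2 + 14×3 + 11×6 + 11×5 = 322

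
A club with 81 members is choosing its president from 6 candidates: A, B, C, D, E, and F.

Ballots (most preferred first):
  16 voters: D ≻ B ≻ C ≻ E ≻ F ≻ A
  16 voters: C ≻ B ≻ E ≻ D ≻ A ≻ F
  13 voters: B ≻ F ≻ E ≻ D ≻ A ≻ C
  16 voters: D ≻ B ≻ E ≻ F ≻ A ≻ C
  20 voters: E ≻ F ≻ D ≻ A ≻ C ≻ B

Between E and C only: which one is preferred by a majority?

E is ranked above C on 49 ballots; C above E on 32.

E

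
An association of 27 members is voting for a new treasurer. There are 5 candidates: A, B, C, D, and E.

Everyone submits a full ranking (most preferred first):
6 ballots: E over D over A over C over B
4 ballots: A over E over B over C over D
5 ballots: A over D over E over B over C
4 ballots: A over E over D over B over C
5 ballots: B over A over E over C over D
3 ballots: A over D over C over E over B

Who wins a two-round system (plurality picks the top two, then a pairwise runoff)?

A

Round 1 first-place votes: A 16, B 5, C 0, D 0, E 6. A and E advance.
Runoff: A is ranked above E on 21 ballots, E above A on 6.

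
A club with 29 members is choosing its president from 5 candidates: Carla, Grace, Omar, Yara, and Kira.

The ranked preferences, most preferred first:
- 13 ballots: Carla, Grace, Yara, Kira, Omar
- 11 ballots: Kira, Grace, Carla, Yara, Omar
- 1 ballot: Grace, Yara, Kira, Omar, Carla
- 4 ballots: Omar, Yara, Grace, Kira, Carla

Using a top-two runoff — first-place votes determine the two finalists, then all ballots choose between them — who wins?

Kira

Round 1 first-place votes: Carla 13, Grace 1, Omar 4, Yara 0, Kira 11. Carla and Kira advance.
Runoff: Carla is ranked above Kira on 13 ballots, Kira above Carla on 16.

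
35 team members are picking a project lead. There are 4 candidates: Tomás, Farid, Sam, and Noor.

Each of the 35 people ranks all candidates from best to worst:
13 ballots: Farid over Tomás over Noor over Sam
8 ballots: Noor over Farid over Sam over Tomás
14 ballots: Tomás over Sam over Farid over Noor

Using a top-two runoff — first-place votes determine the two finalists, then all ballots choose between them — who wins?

Farid

Round 1 first-place votes: Tomás 14, Farid 13, Sam 0, Noor 8. Tomás and Farid advance.
Runoff: Tomás is ranked above Farid on 14 ballots, Farid above Tomás on 21.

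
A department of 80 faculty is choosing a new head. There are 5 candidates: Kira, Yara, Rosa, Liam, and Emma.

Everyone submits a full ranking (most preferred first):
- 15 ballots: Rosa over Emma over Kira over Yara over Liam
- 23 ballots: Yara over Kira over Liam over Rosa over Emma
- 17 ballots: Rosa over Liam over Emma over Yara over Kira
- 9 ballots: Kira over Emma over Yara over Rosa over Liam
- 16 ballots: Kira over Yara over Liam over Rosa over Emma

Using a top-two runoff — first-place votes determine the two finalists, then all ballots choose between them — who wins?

Kira

Round 1 first-place votes: Kira 25, Yara 23, Rosa 32, Liam 0, Emma 0. Rosa and Kira advance.
Runoff: Rosa is ranked above Kira on 32 ballots, Kira above Rosa on 48.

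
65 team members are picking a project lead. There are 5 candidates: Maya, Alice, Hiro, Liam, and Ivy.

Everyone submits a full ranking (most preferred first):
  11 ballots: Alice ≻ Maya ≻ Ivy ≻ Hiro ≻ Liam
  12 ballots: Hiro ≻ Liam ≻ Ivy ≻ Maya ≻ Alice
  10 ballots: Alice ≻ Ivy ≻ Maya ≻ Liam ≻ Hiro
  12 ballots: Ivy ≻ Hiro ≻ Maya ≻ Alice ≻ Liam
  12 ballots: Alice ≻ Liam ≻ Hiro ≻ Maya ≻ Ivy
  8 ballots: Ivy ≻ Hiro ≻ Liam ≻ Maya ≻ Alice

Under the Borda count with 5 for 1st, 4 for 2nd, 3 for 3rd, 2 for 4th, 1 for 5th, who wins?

Ivy

Maya: 11×4 + 12×2 + 10×3 + 12×3 + 12×2 + 8×2 = 174
Alice: 11×5 + 12×1 + 10×5 + 12×2 + 12×5 + 8×1 = 209
Hiro: 11×2 + 12×5 + 10×1 + 12×4 + 12×3 + 8×4 = 208
Liam: 11×1 + 12×4 + 10×2 + 12×1 + 12×4 + 8×3 = 163
Ivy: 11×3 + 12×3 + 10×4 + 12×5 + 12×1 + 8×5 = 221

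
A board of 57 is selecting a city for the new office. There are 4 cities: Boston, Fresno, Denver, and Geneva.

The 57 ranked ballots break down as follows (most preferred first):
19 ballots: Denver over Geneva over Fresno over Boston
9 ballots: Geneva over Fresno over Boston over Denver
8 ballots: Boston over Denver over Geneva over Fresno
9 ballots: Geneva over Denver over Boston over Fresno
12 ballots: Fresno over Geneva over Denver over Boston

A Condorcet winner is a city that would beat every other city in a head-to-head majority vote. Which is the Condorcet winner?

Geneva

Geneva vs Boston: 49–8
Geneva vs Fresno: 45–12
Geneva vs Denver: 30–27
Geneva beats every other city.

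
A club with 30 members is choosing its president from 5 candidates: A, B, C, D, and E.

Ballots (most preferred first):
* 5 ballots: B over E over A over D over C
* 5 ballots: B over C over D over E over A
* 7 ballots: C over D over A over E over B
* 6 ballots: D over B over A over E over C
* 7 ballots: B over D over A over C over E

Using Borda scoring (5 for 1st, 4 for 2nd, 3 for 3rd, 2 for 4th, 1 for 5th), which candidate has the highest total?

A: 5×3 + 5×1 + 7×3 + 6×3 + 7×3 = 80
B: 5×5 + 5×5 + 7×1 + 6×4 + 7×5 = 116
C: 5×1 + 5×4 + 7×5 + 6×1 + 7×2 = 80
D: 5×2 + 5×3 + 7×4 + 6×5 + 7×4 = 111
E: 5×4 + 5×2 + 7×2 + 6×2 + 7×1 = 63

B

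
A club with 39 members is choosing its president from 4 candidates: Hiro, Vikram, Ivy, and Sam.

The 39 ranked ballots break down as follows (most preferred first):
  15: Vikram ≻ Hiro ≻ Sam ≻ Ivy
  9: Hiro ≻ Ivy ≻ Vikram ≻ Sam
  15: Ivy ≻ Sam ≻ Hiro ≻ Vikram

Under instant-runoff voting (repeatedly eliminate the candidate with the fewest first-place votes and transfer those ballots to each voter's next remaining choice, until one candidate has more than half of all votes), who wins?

Ivy

Round 1: Hiro 9, Vikram 15, Ivy 15, Sam 0. Sam eliminated.
Round 2: Hiro 9, Vikram 15, Ivy 15. Hiro eliminated.
Round 3: Vikram 15, Ivy 24. Ivy has a majority (≥20).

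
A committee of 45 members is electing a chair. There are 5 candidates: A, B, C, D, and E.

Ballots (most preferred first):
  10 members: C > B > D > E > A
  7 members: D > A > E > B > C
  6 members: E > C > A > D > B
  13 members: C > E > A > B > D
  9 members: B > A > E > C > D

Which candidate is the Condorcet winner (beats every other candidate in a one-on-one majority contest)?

C

C vs A: 29–16
C vs B: 29–16
C vs D: 38–7
C vs E: 23–22
C beats every other candidate.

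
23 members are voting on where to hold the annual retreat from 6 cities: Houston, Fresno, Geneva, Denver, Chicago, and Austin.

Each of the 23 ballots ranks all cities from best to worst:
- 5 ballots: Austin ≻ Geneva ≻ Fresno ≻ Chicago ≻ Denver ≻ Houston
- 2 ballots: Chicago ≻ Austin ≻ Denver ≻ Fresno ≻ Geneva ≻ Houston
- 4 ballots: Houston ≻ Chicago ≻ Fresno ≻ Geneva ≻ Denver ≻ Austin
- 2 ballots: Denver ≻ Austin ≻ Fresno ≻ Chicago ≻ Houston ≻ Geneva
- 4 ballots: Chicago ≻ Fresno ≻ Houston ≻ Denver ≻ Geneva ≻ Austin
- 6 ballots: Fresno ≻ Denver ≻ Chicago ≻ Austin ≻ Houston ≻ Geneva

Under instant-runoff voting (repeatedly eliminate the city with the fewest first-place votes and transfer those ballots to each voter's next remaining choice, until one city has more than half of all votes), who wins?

Chicago

Round 1: Houston 4, Fresno 6, Geneva 0, Denver 2, Chicago 6, Austin 5. Geneva eliminated.
Round 2: Houston 4, Fresno 6, Denver 2, Chicago 6, Austin 5. Denver eliminated.
Round 3: Houston 4, Fresno 6, Chicago 6, Austin 7. Houston eliminated.
Round 4: Fresno 6, Chicago 10, Austin 7. Fresno eliminated.
Round 5: Chicago 16, Austin 7. Chicago has a majority (≥12).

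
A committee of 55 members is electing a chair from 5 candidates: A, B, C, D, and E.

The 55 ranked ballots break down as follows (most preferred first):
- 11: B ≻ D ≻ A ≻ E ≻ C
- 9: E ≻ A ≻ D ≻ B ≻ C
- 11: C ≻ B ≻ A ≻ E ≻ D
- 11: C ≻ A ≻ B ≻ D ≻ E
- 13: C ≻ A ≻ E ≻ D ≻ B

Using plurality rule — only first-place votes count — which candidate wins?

First-place votes: A 0, B 11, C 35, D 0, E 9.

C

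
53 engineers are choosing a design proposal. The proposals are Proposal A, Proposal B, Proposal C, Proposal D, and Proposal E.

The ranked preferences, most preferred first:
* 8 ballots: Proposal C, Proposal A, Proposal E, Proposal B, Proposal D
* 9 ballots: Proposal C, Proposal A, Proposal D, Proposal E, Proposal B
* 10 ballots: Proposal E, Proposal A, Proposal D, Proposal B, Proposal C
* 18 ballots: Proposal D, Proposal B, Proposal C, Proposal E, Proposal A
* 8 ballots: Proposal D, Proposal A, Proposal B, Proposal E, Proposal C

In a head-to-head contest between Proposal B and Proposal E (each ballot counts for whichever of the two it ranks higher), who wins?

Proposal B is ranked above Proposal E on 26 ballots; Proposal E above Proposal B on 27.

Proposal E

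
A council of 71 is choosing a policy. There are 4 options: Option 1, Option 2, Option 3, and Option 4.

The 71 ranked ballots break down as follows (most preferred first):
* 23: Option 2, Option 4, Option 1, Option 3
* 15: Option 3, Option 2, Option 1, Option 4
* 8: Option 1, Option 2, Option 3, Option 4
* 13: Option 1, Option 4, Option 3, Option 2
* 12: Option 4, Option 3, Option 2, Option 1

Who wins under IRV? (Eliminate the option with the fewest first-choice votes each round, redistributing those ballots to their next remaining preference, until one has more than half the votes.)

Option 3

Round 1: Option 1 21, Option 2 23, Option 3 15, Option 4 12. Option 4 eliminated.
Round 2: Option 1 21, Option 2 23, Option 3 27. Option 1 eliminated.
Round 3: Option 2 31, Option 3 40. Option 3 has a majority (≥36).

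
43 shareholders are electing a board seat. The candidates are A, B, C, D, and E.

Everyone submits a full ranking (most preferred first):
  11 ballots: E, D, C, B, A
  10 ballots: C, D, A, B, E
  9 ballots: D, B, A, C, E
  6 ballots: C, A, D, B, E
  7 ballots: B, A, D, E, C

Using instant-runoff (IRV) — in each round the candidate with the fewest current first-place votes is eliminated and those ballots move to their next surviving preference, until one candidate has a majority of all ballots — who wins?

D

Round 1: A 0, B 7, C 16, D 9, E 11. A eliminated.
Round 2: B 7, C 16, D 9, E 11. B eliminated.
Round 3: C 16, D 16, E 11. E eliminated.
Round 4: C 16, D 27. D has a majority (≥22).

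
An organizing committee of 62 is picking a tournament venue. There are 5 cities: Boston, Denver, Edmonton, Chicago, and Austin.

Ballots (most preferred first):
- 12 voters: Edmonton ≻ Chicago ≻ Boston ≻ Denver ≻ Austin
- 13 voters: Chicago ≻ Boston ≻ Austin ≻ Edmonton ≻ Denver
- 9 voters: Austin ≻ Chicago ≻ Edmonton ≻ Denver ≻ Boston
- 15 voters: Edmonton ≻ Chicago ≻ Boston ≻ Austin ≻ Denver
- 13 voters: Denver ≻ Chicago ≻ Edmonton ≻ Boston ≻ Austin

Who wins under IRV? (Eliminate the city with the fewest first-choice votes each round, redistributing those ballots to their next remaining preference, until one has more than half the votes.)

Round 1: Boston 0, Denver 13, Edmonton 27, Chicago 13, Austin 9. Boston eliminated.
Round 2: Denver 13, Edmonton 27, Chicago 13, Austin 9. Austin eliminated.
Round 3: Denver 13, Edmonton 27, Chicago 22. Denver eliminated.
Round 4: Edmonton 27, Chicago 35. Chicago has a majority (≥32).

Chicago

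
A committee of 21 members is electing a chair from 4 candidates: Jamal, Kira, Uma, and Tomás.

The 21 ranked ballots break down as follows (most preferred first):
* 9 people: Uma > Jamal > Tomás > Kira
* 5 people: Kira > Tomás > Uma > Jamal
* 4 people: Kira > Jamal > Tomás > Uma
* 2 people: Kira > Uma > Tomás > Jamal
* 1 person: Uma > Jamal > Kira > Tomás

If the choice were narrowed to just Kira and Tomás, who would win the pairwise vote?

Kira is ranked above Tomás on 12 ballots; Tomás above Kira on 9.

Kira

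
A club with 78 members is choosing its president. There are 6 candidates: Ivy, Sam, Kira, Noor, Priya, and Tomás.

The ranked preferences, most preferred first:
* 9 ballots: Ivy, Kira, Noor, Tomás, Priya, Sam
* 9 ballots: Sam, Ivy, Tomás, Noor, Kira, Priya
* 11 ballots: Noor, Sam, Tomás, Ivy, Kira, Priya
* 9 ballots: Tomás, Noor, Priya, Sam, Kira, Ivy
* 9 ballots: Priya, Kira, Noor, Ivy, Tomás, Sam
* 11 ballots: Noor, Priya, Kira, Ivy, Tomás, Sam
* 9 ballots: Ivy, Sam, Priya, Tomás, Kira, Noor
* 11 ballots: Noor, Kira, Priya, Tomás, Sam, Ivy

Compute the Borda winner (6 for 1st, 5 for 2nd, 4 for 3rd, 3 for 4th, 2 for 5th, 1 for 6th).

Ivy: 9×6 + 9×5 + 11×3 + 9×1 + 9×3 + 11×3 + 9×6 + 11×1 = 266
Sam: 9×1 + 9×6 + 11×5 + 9×3 + 9×1 + 11×1 + 9×5 + 11×2 = 232
Kira: 9×5 + 9×2 + 11×2 + 9×2 + 9×5 + 11×4 + 9×2 + 11×5 = 265
Noor: 9×4 + 9×3 + 11×6 + 9×5 + 9×4 + 11×6 + 9×1 + 11×6 = 351
Priya: 9×2 + 9×1 + 11×1 + 9×4 + 9×6 + 11×5 + 9×4 + 11×4 = 263
Tomás: 9×3 + 9×4 + 11×4 + 9×6 + 9×2 + 11×2 + 9×3 + 11×3 = 261

Noor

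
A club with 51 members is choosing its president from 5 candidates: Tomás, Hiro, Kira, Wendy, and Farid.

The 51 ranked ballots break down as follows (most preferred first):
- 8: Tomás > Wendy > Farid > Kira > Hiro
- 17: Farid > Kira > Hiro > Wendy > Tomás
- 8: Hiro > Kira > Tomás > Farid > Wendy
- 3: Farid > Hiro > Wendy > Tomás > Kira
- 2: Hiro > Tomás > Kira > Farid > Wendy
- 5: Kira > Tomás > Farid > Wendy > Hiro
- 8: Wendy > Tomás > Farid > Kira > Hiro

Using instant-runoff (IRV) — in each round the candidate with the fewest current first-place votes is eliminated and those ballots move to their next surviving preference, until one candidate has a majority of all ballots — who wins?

Round 1: Tomás 8, Hiro 10, Kira 5, Wendy 8, Farid 20. Kira eliminated.
Round 2: Tomás 13, Hiro 10, Wendy 8, Farid 20. Wendy eliminated.
Round 3: Tomás 21, Hiro 10, Farid 20. Hiro eliminated.
Round 4: Tomás 31, Farid 20. Tomás has a majority (≥26).

Tomás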